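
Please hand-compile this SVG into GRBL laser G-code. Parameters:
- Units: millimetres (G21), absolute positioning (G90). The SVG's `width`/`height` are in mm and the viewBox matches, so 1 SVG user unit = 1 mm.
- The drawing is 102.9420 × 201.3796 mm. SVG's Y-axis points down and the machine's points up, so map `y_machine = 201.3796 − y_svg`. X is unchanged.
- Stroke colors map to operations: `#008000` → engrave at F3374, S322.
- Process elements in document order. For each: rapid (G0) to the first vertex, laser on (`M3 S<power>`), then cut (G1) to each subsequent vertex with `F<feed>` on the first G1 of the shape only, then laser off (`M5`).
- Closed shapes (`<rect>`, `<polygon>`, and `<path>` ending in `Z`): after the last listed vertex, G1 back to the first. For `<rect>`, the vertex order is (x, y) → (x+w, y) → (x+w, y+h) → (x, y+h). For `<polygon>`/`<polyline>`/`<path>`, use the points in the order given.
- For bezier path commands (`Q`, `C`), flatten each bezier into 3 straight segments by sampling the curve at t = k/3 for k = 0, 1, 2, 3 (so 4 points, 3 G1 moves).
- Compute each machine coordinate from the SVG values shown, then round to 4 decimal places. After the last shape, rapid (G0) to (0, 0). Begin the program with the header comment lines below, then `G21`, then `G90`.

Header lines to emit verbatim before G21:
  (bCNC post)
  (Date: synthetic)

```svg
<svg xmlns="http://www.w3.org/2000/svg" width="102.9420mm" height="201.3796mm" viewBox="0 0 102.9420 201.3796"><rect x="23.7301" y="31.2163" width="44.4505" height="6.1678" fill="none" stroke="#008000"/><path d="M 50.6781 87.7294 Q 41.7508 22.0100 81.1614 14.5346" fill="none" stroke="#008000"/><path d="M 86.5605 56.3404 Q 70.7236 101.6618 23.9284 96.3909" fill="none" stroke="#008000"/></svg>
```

1 u = 1 mm; y_m = 201.3796 − y.

[1] `<rect>` rectangle, #008000→engrave S322 F3374: (23.7301,170.1633) → (68.1806,170.1633) → (68.1806,163.9955) → (23.7301,163.9955) → (23.7301,170.1633) (closed)

[2] `<path>` quadratic bezier, #008000→engrave S322 F3374: (50.6781,113.6502) → (50.0974,150.9916) → (60.2585,175.3898) → (81.1614,186.8450)

[3] `<path>` quadratic bezier, #008000→engrave S322 F3374: (86.5605,145.0392) → (72.5628,120.4463) → (51.6854,107.0961) → (23.9284,104.9887)

(bCNC post)
(Date: synthetic)
G21
G90
G0 X23.7301 Y170.1633
M3 S322
G1 X68.1806 Y170.1633 F3374
G1 X68.1806 Y163.9955
G1 X23.7301 Y163.9955
G1 X23.7301 Y170.1633
M5
G0 X50.6781 Y113.6502
M3 S322
G1 X50.0974 Y150.9916 F3374
G1 X60.2585 Y175.3898
G1 X81.1614 Y186.8450
M5
G0 X86.5605 Y145.0392
M3 S322
G1 X72.5628 Y120.4463 F3374
G1 X51.6854 Y107.0961
G1 X23.9284 Y104.9887
M5
G0 X0.0000 Y0.0000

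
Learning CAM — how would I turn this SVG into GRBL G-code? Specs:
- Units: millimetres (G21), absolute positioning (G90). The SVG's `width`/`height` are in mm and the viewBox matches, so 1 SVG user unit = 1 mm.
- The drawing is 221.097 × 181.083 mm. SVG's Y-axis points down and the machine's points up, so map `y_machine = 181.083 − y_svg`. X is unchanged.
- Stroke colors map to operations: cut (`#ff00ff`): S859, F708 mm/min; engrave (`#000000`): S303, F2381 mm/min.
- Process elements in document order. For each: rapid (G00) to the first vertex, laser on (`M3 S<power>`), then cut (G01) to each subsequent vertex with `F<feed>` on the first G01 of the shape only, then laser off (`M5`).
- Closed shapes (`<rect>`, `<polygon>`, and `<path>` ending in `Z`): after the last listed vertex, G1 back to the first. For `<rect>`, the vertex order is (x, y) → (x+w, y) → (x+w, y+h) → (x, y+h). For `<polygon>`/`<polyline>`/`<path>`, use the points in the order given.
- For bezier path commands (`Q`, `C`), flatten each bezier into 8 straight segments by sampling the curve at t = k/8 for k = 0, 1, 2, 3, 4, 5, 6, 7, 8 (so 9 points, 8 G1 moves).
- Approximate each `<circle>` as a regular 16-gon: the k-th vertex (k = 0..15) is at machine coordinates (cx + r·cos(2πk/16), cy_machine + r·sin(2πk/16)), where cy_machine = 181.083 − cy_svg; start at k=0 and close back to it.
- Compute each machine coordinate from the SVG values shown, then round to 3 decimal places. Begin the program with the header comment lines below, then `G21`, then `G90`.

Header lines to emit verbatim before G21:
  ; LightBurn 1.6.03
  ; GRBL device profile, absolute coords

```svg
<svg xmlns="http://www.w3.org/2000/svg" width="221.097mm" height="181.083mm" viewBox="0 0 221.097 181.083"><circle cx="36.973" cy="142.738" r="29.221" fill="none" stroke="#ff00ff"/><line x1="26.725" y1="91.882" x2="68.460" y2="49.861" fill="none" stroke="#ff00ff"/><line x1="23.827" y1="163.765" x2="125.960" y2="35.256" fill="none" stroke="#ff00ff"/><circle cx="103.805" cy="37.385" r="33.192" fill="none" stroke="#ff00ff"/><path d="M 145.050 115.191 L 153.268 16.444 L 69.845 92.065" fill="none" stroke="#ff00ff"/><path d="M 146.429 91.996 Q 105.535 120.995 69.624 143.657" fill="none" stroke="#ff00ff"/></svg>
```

Since the viewBox matches the mm dimensions, user units are millimetres directly. The only transform is the Y-flip y_m = 181.083 − y_svg.

Shape 1 is a circle drawn with `<circle>`. Its stroke #ff00ff means cut at S859, F708. After flipping Y the toolpath is (66.194,38.345) → (63.970,49.527) → (57.635,59.007) → (48.155,65.342) → (36.973,67.566) → (25.791,65.342) → (16.311,59.007) → (9.976,49.527) → (7.752,38.345) → (9.976,27.163) → (16.311,17.683) → (25.791,11.348) → (36.973,9.124) → (48.155,11.348) → (57.635,17.683) → (63.970,27.163) → (66.194,38.345), returning to the start.

Shape 2 is a line segment drawn with `<line>`. Its stroke #ff00ff means cut at S859, F708. After flipping Y the toolpath is (26.725,89.201) → (68.460,131.222).

Shape 3 is a line segment drawn with `<line>`. Its stroke #ff00ff means cut at S859, F708. After flipping Y the toolpath is (23.827,17.318) → (125.960,145.827).

Shape 4 is a circle drawn with `<circle>`. Its stroke #ff00ff means cut at S859, F708. After flipping Y the toolpath is (136.997,143.698) → (134.470,156.400) → (127.275,167.168) → (116.507,174.363) → (103.805,176.890) → (91.103,174.363) → (80.335,167.168) → (73.140,156.400) → (70.613,143.698) → (73.140,130.996) → (80.335,120.228) → (91.103,113.033) → (103.805,110.506) → (116.507,113.033) → (127.275,120.228) → (134.470,130.996) → (136.997,143.698), returning to the start.

Shape 5 is a open polyline drawn with `<path>`. Its stroke #ff00ff means cut at S859, F708. After flipping Y the toolpath is (145.050,65.892) → (153.268,164.639) → (69.845,89.018).

Shape 6 is a quadratic bezier drawn with `<path>`. Its stroke #ff00ff means cut at S859, F708. After flipping Y the toolpath is (146.429,89.087) → (136.283,81.936) → (126.293,74.984) → (116.459,68.229) → (106.781,61.672) → (97.258,55.314) → (87.891,49.153) → (78.680,43.191) → (69.624,37.426).

; LightBurn 1.6.03
; GRBL device profile, absolute coords
G21
G90
G00 X66.194 Y38.345
M3 S859
G01 X63.970 Y49.527 F708
G01 X57.635 Y59.007
G01 X48.155 Y65.342
G01 X36.973 Y67.566
G01 X25.791 Y65.342
G01 X16.311 Y59.007
G01 X9.976 Y49.527
G01 X7.752 Y38.345
G01 X9.976 Y27.163
G01 X16.311 Y17.683
G01 X25.791 Y11.348
G01 X36.973 Y9.124
G01 X48.155 Y11.348
G01 X57.635 Y17.683
G01 X63.970 Y27.163
G01 X66.194 Y38.345
M5
G00 X26.725 Y89.201
M3 S859
G01 X68.460 Y131.222 F708
M5
G00 X23.827 Y17.318
M3 S859
G01 X125.960 Y145.827 F708
M5
G00 X136.997 Y143.698
M3 S859
G01 X134.470 Y156.400 F708
G01 X127.275 Y167.168
G01 X116.507 Y174.363
G01 X103.805 Y176.890
G01 X91.103 Y174.363
G01 X80.335 Y167.168
G01 X73.140 Y156.400
G01 X70.613 Y143.698
G01 X73.140 Y130.996
G01 X80.335 Y120.228
G01 X91.103 Y113.033
G01 X103.805 Y110.506
G01 X116.507 Y113.033
G01 X127.275 Y120.228
G01 X134.470 Y130.996
G01 X136.997 Y143.698
M5
G00 X145.050 Y65.892
M3 S859
G01 X153.268 Y164.639 F708
G01 X69.845 Y89.018
M5
G00 X146.429 Y89.087
M3 S859
G01 X136.283 Y81.936 F708
G01 X126.293 Y74.984
G01 X116.459 Y68.229
G01 X106.781 Y61.672
G01 X97.258 Y55.314
G01 X87.891 Y49.153
G01 X78.680 Y43.191
G01 X69.624 Y37.426
M5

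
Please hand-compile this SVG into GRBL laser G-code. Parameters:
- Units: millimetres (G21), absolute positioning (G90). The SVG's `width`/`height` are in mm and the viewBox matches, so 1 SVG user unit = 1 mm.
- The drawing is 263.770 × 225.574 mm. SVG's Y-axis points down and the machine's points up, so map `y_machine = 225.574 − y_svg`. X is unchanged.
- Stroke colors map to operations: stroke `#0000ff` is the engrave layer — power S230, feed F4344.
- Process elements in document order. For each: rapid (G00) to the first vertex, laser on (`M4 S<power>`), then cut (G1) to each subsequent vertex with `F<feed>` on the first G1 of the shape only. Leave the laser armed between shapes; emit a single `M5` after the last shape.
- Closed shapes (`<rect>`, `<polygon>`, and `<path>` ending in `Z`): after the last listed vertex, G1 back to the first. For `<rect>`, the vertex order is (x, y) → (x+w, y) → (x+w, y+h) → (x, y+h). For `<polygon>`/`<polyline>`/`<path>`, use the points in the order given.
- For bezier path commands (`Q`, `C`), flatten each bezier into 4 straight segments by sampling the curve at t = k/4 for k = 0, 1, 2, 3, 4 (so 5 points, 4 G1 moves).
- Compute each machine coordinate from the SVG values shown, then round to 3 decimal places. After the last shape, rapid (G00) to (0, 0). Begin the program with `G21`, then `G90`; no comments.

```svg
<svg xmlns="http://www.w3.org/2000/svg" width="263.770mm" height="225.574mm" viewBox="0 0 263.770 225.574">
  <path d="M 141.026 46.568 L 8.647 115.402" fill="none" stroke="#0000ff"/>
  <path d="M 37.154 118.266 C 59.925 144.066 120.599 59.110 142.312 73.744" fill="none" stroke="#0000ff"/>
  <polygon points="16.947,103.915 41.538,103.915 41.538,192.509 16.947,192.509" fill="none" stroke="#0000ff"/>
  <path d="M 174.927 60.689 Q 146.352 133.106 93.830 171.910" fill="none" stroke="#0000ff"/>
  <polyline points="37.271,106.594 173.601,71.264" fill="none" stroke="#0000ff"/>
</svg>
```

G21
G90
G00 X141.026 Y179.006
M4 S230
G1 X8.647 Y110.172 F4344
G00 X37.154 Y107.308
M4 S230
G1 X60.138 Y105.438 F4344
G1 X90.130 Y125.382
G1 X119.923 Y147.419
G1 X142.312 Y151.830
G00 X16.947 Y121.659
M4 S230
G1 X41.538 Y121.659 F4344
G1 X41.538 Y33.065
G1 X16.947 Y33.065
G1 X16.947 Y121.659
G00 X174.927 Y164.885
M4 S230
G1 X159.143 Y130.777 F4344
G1 X140.365 Y100.871
G1 X118.594 Y75.167
G1 X93.830 Y53.664
G00 X37.271 Y118.980
M4 S230
G1 X173.601 Y154.310 F4344
M5
G00 X0.000 Y0.000

viewBox `0 0 263.770 225.574` with mm width/height → 1 unit = 1 mm. Flip: y_m = 225.574 − y_svg.

**Shape 1** — `<path>` line segment, stroke `#0000ff` → engrave (S230, F4344). Machine vertices: (141.026,179.006) → (8.647,110.172). Open path.

**Shape 2** — `<path>` cubic bezier, stroke `#0000ff` → engrave (S230, F4344). Control points (SVG): P0=(37.154,118.266), P1=(59.925,144.066), P2=(120.599,59.110), P3=(142.312,73.744); sampled at t=k/4. Machine vertices: (37.154,107.308) → (60.138,105.438) → (90.130,125.382) → (119.923,147.419) → (142.312,151.830). Open path.

**Shape 3** — `<polygon>` rectangle, stroke `#0000ff` → engrave (S230, F4344). Machine vertices: (16.947,121.659) → (41.538,121.659) → (41.538,33.065) → (16.947,33.065) → (16.947,121.659). Closed: final G1 returns to the first vertex.

**Shape 4** — `<path>` quadratic bezier, stroke `#0000ff` → engrave (S230, F4344). Control points (SVG): P0=(174.927,60.689), P1=(146.352,133.106), P2=(93.830,171.910); sampled at t=k/4. Machine vertices: (174.927,164.885) → (159.143,130.777) → (140.365,100.871) → (118.594,75.167) → (93.830,53.664). Open path.

**Shape 5** — `<polyline>` line segment, stroke `#0000ff` → engrave (S230, F4344). Machine vertices: (37.271,118.980) → (173.601,154.310). Open path.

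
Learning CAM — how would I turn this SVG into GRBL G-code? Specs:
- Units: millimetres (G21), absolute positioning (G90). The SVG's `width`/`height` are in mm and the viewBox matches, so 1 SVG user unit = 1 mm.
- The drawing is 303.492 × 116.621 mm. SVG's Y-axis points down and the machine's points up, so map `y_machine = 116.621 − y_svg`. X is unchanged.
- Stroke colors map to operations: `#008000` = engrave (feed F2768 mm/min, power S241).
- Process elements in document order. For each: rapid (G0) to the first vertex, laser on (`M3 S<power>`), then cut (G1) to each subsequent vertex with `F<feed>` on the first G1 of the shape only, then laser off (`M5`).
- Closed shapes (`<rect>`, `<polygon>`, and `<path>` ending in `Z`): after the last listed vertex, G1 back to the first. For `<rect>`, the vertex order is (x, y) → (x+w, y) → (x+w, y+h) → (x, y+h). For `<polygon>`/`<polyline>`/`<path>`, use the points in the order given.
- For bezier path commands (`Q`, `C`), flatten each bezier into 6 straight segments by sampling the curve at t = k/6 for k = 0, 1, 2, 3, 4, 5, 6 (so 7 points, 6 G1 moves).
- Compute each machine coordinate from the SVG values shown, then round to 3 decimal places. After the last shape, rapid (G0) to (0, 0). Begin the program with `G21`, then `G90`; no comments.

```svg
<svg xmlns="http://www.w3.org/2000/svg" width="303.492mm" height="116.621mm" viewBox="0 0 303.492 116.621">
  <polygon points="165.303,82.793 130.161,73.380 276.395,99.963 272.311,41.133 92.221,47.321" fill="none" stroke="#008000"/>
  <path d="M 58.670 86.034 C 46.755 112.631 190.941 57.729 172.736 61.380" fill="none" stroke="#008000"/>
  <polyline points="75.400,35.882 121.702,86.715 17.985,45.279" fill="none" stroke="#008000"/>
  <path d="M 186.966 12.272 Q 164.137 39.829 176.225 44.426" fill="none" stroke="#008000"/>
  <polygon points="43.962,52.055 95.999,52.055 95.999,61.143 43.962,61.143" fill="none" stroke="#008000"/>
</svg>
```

Since the viewBox matches the mm dimensions, user units are millimetres directly. The only transform is the Y-flip y_m = 116.621 − y_svg.

Shape 1 is a closed polygon drawn with `<polygon>`. Its stroke #008000 means engrave at S241, F2768. After flipping Y the toolpath is (165.303,33.828) → (130.161,43.241) → (276.395,16.658) → (272.311,75.488) → (92.221,69.300) → (165.303,33.828), returning to the start.

Shape 2 is a cubic bezier drawn with `<path>`. Its stroke #008000 means engrave at S241, F2768. After flipping Y the toolpath is (58.670,30.587) → (64.246,23.432) → (86.993,25.969) → (118.062,34.309) → (148.607,44.561) → (169.780,52.835) → (172.736,55.241).

Shape 3 is a open polyline drawn with `<polyline>`. Its stroke #008000 means engrave at S241, F2768. After flipping Y the toolpath is (75.400,80.739) → (121.702,29.906) → (17.985,71.342).

Shape 4 is a quadratic bezier drawn with `<path>`. Its stroke #008000 means engrave at S241, F2768. After flipping Y the toolpath is (186.966,104.349) → (180.326,95.801) → (175.626,88.529) → (172.866,82.532) → (172.046,77.811) → (173.166,74.365) → (176.225,72.195).

Shape 5 is a rectangle drawn with `<polygon>`. Its stroke #008000 means engrave at S241, F2768. After flipping Y the toolpath is (43.962,64.566) → (95.999,64.566) → (95.999,55.478) → (43.962,55.478) → (43.962,64.566), returning to the start.

G21
G90
G0 X165.303 Y33.828
M3 S241
G1 X130.161 Y43.241 F2768
G1 X276.395 Y16.658
G1 X272.311 Y75.488
G1 X92.221 Y69.300
G1 X165.303 Y33.828
M5
G0 X58.670 Y30.587
M3 S241
G1 X64.246 Y23.432 F2768
G1 X86.993 Y25.969
G1 X118.062 Y34.309
G1 X148.607 Y44.561
G1 X169.780 Y52.835
G1 X172.736 Y55.241
M5
G0 X75.400 Y80.739
M3 S241
G1 X121.702 Y29.906 F2768
G1 X17.985 Y71.342
M5
G0 X186.966 Y104.349
M3 S241
G1 X180.326 Y95.801 F2768
G1 X175.626 Y88.529
G1 X172.866 Y82.532
G1 X172.046 Y77.811
G1 X173.166 Y74.365
G1 X176.225 Y72.195
M5
G0 X43.962 Y64.566
M3 S241
G1 X95.999 Y64.566 F2768
G1 X95.999 Y55.478
G1 X43.962 Y55.478
G1 X43.962 Y64.566
M5
G0 X0.000 Y0.000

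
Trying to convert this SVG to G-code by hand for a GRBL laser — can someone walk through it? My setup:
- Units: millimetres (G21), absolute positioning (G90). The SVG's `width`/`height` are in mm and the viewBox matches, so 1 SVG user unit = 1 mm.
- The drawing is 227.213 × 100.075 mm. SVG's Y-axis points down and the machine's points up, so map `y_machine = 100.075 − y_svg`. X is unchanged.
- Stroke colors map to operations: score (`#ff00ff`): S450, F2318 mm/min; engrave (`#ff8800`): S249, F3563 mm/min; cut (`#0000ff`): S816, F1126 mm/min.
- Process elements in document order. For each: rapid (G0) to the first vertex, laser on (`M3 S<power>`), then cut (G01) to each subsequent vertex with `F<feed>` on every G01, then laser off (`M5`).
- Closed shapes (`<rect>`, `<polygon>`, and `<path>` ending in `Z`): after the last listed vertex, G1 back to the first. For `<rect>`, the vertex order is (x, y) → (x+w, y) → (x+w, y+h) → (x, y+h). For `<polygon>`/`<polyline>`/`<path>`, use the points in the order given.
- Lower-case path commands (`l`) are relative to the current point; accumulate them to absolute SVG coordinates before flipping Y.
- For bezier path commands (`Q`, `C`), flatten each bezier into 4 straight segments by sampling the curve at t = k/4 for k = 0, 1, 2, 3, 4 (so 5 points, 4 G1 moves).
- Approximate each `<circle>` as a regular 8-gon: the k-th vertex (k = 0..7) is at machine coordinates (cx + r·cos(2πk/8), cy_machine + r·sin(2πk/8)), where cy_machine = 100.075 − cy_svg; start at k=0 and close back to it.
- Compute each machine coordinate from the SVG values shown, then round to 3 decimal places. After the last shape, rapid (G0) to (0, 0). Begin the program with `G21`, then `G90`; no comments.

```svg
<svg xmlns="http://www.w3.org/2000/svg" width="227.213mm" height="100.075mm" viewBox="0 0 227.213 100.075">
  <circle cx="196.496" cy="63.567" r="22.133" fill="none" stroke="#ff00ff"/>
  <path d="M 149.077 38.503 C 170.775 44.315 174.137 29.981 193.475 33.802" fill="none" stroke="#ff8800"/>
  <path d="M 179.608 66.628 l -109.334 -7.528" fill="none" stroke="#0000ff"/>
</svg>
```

G21
G90
G0 X218.629 Y36.508
M3 S450
G01 X212.146 Y52.158 F2318
G01 X196.496 Y58.641 F2318
G01 X180.846 Y52.158 F2318
G01 X174.363 Y36.508 F2318
G01 X180.846 Y20.858 F2318
G01 X196.496 Y14.375 F2318
G01 X212.146 Y20.858 F2318
G01 X218.629 Y36.508 F2318
M5
G0 X149.077 Y61.572
M3 S249
G01 X162.449 Y60.392 F3563
G01 X172.161 Y63.176 F3563
G01 X181.431 Y66.333 F3563
G01 X193.475 Y66.273 F3563
M5
G0 X179.608 Y33.447
M3 S816
G01 X70.274 Y40.975 F1126
M5
G0 X0.000 Y0.000

viewBox `0 0 227.213 100.075` with mm width/height → 1 unit = 1 mm. Flip: y_m = 100.075 − y_svg.

**Shape 1** — `<circle>` circle, stroke `#ff00ff` → score (S450, F2318). Machine vertices: (218.629,36.508) → (212.146,52.158) → (196.496,58.641) → (180.846,52.158) → (174.363,36.508) → (180.846,20.858) → (196.496,14.375) → (212.146,20.858) → (218.629,36.508). Closed: final G1 returns to the first vertex.

**Shape 2** — `<path>` cubic bezier, stroke `#ff8800` → engrave (S249, F3563). Control points (SVG): P0=(149.077,38.503), P1=(170.775,44.315), P2=(174.137,29.981), P3=(193.475,33.802); sampled at t=k/4. Machine vertices: (149.077,61.572) → (162.449,60.392) → (172.161,63.176) → (181.431,66.333) → (193.475,66.273). Open path.

**Shape 3** — `<path>` line segment, stroke `#0000ff` → cut (S816, F1126). Machine vertices: (179.608,33.447) → (70.274,40.975). Open path.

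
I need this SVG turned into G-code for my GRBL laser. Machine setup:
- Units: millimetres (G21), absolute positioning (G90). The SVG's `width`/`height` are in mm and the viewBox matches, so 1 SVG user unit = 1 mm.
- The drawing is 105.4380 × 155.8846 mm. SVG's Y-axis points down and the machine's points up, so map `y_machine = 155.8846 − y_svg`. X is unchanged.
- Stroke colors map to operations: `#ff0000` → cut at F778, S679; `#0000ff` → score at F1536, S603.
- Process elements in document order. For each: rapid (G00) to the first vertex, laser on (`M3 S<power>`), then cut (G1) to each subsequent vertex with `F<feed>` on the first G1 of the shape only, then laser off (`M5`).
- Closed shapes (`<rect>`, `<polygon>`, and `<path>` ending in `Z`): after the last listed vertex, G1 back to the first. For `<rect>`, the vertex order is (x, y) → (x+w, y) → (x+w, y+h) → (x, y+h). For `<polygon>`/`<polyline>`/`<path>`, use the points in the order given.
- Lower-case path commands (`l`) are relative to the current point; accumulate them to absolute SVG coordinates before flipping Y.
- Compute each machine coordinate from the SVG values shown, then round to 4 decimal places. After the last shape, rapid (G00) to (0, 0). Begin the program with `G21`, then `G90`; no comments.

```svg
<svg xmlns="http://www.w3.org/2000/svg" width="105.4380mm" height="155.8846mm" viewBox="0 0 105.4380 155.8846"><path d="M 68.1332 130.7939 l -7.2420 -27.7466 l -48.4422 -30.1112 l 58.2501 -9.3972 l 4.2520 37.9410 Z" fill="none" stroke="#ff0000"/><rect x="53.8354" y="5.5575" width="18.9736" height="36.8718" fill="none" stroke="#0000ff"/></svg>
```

G21
G90
G00 X68.1332 Y25.0907
M3 S679
G1 X60.8912 Y52.8373 F778
G1 X12.4490 Y82.9485
G1 X70.6991 Y92.3457
G1 X74.9511 Y54.4047
G1 X68.1332 Y25.0907
M5
G00 X53.8354 Y150.3271
M3 S603
G1 X72.8090 Y150.3271 F1536
G1 X72.8090 Y113.4553
G1 X53.8354 Y113.4553
G1 X53.8354 Y150.3271
M5
G00 X0.0000 Y0.0000

viewBox `0 0 105.4380 155.8846` with mm width/height → 1 unit = 1 mm. Flip: y_m = 155.8846 − y_svg.

**Shape 1** — `<path>` closed polygon, stroke `#ff0000` → cut (S679, F778). Machine vertices: (68.1332,25.0907) → (60.8912,52.8373) → (12.4490,82.9485) → (70.6991,92.3457) → (74.9511,54.4047) → (68.1332,25.0907). Closed: final G1 returns to the first vertex.

**Shape 2** — `<rect>` rectangle, stroke `#0000ff` → score (S603, F1536). Machine vertices: (53.8354,150.3271) → (72.8090,150.3271) → (72.8090,113.4553) → (53.8354,113.4553) → (53.8354,150.3271). Closed: final G1 returns to the first vertex.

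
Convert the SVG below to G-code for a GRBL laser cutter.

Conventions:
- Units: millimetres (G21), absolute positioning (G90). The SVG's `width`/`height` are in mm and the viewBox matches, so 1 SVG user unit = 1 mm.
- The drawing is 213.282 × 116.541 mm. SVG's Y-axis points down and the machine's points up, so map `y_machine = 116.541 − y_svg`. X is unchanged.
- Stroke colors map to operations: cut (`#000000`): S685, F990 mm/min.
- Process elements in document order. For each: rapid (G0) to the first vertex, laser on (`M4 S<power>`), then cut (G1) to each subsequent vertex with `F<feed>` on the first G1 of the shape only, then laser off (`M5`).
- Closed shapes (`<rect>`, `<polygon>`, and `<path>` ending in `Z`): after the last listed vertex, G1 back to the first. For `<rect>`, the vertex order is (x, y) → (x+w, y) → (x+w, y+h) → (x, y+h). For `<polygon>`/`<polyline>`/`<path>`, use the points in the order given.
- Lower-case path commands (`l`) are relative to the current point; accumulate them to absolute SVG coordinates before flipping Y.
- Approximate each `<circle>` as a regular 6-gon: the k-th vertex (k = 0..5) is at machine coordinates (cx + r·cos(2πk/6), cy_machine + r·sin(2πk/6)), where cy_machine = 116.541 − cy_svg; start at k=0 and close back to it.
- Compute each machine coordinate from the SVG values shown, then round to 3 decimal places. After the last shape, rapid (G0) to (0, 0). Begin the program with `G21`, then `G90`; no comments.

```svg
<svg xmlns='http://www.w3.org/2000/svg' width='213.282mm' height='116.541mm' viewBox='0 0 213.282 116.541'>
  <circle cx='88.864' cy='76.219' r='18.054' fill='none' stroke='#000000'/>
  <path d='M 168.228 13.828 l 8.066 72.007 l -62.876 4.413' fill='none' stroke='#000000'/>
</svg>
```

Since the viewBox matches the mm dimensions, user units are millimetres directly. The only transform is the Y-flip y_m = 116.541 − y_svg.

Shape 1 is a circle drawn with `<circle>`. Its stroke #000000 means cut at S685, F990. After flipping Y the toolpath is (106.918,40.322) → (97.891,55.957) → (79.837,55.957) → (70.810,40.322) → (79.837,24.687) → (97.891,24.687) → (106.918,40.322), returning to the start.

Shape 2 is a open polyline drawn with `<path>`. Its stroke #000000 means cut at S685, F990. After flipping Y the toolpath is (168.228,102.713) → (176.294,30.706) → (113.418,26.293).

G21
G90
G0 X106.918 Y40.322
M4 S685
G1 X97.891 Y55.957 F990
G1 X79.837 Y55.957
G1 X70.810 Y40.322
G1 X79.837 Y24.687
G1 X97.891 Y24.687
G1 X106.918 Y40.322
M5
G0 X168.228 Y102.713
M4 S685
G1 X176.294 Y30.706 F990
G1 X113.418 Y26.293
M5
G0 X0.000 Y0.000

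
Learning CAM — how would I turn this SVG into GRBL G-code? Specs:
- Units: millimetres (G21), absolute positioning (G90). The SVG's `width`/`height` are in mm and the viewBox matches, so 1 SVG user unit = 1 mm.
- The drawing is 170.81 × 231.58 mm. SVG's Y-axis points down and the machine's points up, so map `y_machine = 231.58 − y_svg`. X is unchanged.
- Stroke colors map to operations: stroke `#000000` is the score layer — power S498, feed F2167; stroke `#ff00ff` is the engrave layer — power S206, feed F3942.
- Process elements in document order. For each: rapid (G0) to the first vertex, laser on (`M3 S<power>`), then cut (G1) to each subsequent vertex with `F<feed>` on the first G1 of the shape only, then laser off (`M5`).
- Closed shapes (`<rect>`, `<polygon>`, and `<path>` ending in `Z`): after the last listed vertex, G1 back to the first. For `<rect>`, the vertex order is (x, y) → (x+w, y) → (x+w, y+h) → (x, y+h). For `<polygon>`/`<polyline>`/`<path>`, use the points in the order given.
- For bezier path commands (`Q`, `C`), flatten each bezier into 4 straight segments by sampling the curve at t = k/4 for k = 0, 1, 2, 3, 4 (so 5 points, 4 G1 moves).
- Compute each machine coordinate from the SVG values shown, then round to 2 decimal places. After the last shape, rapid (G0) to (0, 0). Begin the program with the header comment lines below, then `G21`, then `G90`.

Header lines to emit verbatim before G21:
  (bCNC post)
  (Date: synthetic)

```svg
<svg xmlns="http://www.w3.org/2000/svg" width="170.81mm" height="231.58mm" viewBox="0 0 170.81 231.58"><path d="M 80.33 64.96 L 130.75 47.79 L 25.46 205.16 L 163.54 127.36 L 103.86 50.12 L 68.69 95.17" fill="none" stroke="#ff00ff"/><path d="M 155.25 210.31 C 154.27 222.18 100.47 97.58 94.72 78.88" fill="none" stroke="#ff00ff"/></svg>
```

1 u = 1 mm; y_m = 231.58 − y.

[1] `<path>` open polyline, #ff00ff→engrave S206 F3942: (80.33,166.62) → (130.75,183.79) → (25.46,26.42) → (163.54,104.22) → (103.86,181.46) → (68.69,136.41)

[2] `<path>` cubic bezier, #ff00ff→engrave S206 F3942: (155.25,21.27) → (146.19,34.17) → (126.77,75.52) → (106.47,122.61) → (94.72,152.70)

(bCNC post)
(Date: synthetic)
G21
G90
G0 X80.33 Y166.62
M3 S206
G1 X130.75 Y183.79 F3942
G1 X25.46 Y26.42
G1 X163.54 Y104.22
G1 X103.86 Y181.46
G1 X68.69 Y136.41
M5
G0 X155.25 Y21.27
M3 S206
G1 X146.19 Y34.17 F3942
G1 X126.77 Y75.52
G1 X106.47 Y122.61
G1 X94.72 Y152.70
M5
G0 X0.00 Y0.00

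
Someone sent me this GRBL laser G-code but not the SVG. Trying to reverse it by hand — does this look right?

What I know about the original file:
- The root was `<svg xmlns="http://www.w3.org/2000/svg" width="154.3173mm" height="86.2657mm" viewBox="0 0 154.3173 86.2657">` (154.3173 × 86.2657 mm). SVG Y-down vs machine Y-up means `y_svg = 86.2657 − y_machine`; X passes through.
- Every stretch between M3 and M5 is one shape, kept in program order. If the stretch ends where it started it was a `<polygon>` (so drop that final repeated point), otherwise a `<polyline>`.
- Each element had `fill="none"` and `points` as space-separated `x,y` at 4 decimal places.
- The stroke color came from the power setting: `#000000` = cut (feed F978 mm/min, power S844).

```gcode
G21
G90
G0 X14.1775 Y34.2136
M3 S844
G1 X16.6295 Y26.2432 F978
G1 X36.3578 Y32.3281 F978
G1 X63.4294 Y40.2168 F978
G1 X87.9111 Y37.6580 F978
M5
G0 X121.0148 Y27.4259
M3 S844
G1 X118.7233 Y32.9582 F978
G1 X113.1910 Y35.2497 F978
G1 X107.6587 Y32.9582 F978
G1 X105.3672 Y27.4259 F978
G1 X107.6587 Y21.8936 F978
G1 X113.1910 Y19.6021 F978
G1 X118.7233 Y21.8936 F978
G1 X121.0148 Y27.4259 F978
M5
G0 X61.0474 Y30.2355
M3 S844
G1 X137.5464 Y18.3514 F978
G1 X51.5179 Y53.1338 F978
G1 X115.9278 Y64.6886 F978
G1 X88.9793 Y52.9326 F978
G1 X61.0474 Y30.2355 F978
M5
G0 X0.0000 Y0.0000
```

Each laser-on run becomes one SVG element. Flip Y back into SVG space with y_svg = 86.2657 − y_machine. Every run uses S844, so all elements get stroke `#000000` (cut).

Run 1: The run is open, so emit a `<polyline>` with points (Y-flipped): 14.1775,52.0521 16.6295,60.0225 36.3578,53.9376 63.4294,46.0489 87.9111,48.6077.

Run 2: The run returns to its start, so emit a `<polygon>` with points (Y-flipped): 121.0148,58.8398 118.7233,53.3075 113.1910,51.0160 107.6587,53.3075 105.3672,58.8398 107.6587,64.3721 113.1910,66.6636 118.7233,64.3721.

Run 3: The run returns to its start, so emit a `<polygon>` with points (Y-flipped): 61.0474,56.0302 137.5464,67.9143 51.5179,33.1319 115.9278,21.5771 88.9793,33.3331.

<svg xmlns="http://www.w3.org/2000/svg" width="154.3173mm" height="86.2657mm" viewBox="0 0 154.3173 86.2657">
  <polyline points="14.1775,52.0521 16.6295,60.0225 36.3578,53.9376 63.4294,46.0489 87.9111,48.6077" fill="none" stroke="#000000"/>
  <polygon points="121.0148,58.8398 118.7233,53.3075 113.1910,51.0160 107.6587,53.3075 105.3672,58.8398 107.6587,64.3721 113.1910,66.6636 118.7233,64.3721" fill="none" stroke="#000000"/>
  <polygon points="61.0474,56.0302 137.5464,67.9143 51.5179,33.1319 115.9278,21.5771 88.9793,33.3331" fill="none" stroke="#000000"/>
</svg>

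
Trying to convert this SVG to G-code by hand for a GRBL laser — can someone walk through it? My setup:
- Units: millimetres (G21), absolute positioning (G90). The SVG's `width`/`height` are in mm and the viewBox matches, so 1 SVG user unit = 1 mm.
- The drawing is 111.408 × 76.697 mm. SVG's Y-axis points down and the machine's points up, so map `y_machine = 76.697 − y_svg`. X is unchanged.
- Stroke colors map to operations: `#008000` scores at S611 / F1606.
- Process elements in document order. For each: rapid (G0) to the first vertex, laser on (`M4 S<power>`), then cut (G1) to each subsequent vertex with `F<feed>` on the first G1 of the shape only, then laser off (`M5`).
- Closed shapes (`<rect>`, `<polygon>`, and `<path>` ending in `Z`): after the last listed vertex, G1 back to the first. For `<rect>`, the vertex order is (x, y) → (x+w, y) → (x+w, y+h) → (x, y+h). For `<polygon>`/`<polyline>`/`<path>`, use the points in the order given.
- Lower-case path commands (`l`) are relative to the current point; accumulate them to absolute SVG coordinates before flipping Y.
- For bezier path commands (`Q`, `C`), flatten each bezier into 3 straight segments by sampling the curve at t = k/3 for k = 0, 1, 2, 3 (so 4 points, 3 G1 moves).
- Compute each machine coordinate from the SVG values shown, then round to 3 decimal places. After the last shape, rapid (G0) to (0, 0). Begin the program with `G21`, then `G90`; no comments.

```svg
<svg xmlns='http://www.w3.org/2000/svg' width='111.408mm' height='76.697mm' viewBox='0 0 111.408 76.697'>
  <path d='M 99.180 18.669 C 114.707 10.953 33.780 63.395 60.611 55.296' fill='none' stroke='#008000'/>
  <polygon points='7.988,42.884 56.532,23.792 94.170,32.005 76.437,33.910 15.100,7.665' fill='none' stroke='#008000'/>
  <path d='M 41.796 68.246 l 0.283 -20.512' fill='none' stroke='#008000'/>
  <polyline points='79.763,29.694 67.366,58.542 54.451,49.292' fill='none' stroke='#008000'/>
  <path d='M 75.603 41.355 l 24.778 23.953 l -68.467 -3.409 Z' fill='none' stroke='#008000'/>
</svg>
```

viewBox `0 0 111.408 76.697` with mm width/height → 1 unit = 1 mm. Flip: y_m = 76.697 − y_svg.

**Shape 1** — `<path>` cubic bezier, stroke `#008000` → score (S611, F1606). Control points (SVG): P0=(99.180,18.669), P1=(114.707,10.953), P2=(33.780,63.395), P3=(60.611,55.296); sampled at t=k/3. Machine vertices: (99.180,58.028) → (90.119,50.162) → (62.136,29.012) → (60.611,21.401). Open path.

**Shape 2** — `<polygon>` closed polygon, stroke `#008000` → score (S611, F1606). Machine vertices: (7.988,33.813) → (56.532,52.905) → (94.170,44.692) → (76.437,42.787) → (15.100,69.032) → (7.988,33.813). Closed: final G1 returns to the first vertex.

**Shape 3** — `<path>` line segment, stroke `#008000` → score (S611, F1606). Machine vertices: (41.796,8.451) → (42.079,28.963). Open path.

**Shape 4** — `<polyline>` open polyline, stroke `#008000` → score (S611, F1606). Machine vertices: (79.763,47.003) → (67.366,18.155) → (54.451,27.405). Open path.

**Shape 5** — `<path>` closed polygon, stroke `#008000` → score (S611, F1606). Machine vertices: (75.603,35.342) → (100.381,11.389) → (31.914,14.798) → (75.603,35.342). Closed: final G1 returns to the first vertex.

G21
G90
G0 X99.180 Y58.028
M4 S611
G1 X90.119 Y50.162 F1606
G1 X62.136 Y29.012
G1 X60.611 Y21.401
M5
G0 X7.988 Y33.813
M4 S611
G1 X56.532 Y52.905 F1606
G1 X94.170 Y44.692
G1 X76.437 Y42.787
G1 X15.100 Y69.032
G1 X7.988 Y33.813
M5
G0 X41.796 Y8.451
M4 S611
G1 X42.079 Y28.963 F1606
M5
G0 X79.763 Y47.003
M4 S611
G1 X67.366 Y18.155 F1606
G1 X54.451 Y27.405
M5
G0 X75.603 Y35.342
M4 S611
G1 X100.381 Y11.389 F1606
G1 X31.914 Y14.798
G1 X75.603 Y35.342
M5
G0 X0.000 Y0.000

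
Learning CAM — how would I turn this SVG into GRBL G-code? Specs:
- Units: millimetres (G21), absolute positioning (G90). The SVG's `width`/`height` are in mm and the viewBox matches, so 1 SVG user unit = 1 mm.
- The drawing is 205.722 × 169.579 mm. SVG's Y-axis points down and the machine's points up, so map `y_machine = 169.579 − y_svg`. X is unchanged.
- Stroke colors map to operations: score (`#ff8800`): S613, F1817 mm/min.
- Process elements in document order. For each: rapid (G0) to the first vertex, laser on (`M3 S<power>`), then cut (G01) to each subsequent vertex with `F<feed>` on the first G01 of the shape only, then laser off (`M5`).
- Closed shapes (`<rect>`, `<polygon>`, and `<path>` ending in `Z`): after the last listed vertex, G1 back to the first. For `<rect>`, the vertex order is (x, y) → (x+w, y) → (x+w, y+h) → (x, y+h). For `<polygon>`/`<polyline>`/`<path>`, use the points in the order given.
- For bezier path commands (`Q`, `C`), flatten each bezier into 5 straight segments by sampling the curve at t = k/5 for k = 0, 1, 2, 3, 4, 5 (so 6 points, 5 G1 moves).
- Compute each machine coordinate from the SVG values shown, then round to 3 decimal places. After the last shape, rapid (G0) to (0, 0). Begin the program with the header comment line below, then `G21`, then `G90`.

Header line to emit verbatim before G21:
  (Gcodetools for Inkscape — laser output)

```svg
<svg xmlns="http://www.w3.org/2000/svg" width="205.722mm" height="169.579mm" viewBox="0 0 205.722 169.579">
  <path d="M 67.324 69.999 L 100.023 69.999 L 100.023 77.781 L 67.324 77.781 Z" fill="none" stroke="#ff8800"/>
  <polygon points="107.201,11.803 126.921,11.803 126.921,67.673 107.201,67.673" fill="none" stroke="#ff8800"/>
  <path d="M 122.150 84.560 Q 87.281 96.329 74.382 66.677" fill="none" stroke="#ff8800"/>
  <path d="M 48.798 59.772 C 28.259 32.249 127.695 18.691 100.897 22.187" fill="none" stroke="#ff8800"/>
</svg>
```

Since the viewBox matches the mm dimensions, user units are millimetres directly. The only transform is the Y-flip y_m = 169.579 − y_svg.

Shape 1 is a rectangle drawn with `<path>`. Its stroke #ff8800 means score at S613, F1817. After flipping Y the toolpath is (67.324,99.580) → (100.023,99.580) → (100.023,91.798) → (67.324,91.798) → (67.324,99.580), returning to the start.

Shape 2 is a rectangle drawn with `<polygon>`. Its stroke #ff8800 means score at S613, F1817. After flipping Y the toolpath is (107.201,157.776) → (126.921,157.776) → (126.921,101.906) → (107.201,101.906) → (107.201,157.776), returning to the start.

Shape 3 is a quadratic bezier drawn with `<path>`. Its stroke #ff8800 means score at S613, F1817. After flipping Y the toolpath is (122.150,85.019) → (109.081,81.968) → (97.770,82.231) → (88.216,85.808) → (80.420,92.698) → (74.382,102.902).

Shape 4 is a cubic bezier drawn with `<path>`. Its stroke #ff8800 means score at S613, F1817. After flipping Y the toolpath is (48.798,109.807) → (48.902,124.620) → (65.982,135.934) → (88.220,143.599) → (103.797,147.468) → (100.897,147.392).

(Gcodetools for Inkscape — laser output)
G21
G90
G0 X67.324 Y99.580
M3 S613
G01 X100.023 Y99.580 F1817
G01 X100.023 Y91.798
G01 X67.324 Y91.798
G01 X67.324 Y99.580
M5
G0 X107.201 Y157.776
M3 S613
G01 X126.921 Y157.776 F1817
G01 X126.921 Y101.906
G01 X107.201 Y101.906
G01 X107.201 Y157.776
M5
G0 X122.150 Y85.019
M3 S613
G01 X109.081 Y81.968 F1817
G01 X97.770 Y82.231
G01 X88.216 Y85.808
G01 X80.420 Y92.698
G01 X74.382 Y102.902
M5
G0 X48.798 Y109.807
M3 S613
G01 X48.902 Y124.620 F1817
G01 X65.982 Y135.934
G01 X88.220 Y143.599
G01 X103.797 Y147.468
G01 X100.897 Y147.392
M5
G0 X0.000 Y0.000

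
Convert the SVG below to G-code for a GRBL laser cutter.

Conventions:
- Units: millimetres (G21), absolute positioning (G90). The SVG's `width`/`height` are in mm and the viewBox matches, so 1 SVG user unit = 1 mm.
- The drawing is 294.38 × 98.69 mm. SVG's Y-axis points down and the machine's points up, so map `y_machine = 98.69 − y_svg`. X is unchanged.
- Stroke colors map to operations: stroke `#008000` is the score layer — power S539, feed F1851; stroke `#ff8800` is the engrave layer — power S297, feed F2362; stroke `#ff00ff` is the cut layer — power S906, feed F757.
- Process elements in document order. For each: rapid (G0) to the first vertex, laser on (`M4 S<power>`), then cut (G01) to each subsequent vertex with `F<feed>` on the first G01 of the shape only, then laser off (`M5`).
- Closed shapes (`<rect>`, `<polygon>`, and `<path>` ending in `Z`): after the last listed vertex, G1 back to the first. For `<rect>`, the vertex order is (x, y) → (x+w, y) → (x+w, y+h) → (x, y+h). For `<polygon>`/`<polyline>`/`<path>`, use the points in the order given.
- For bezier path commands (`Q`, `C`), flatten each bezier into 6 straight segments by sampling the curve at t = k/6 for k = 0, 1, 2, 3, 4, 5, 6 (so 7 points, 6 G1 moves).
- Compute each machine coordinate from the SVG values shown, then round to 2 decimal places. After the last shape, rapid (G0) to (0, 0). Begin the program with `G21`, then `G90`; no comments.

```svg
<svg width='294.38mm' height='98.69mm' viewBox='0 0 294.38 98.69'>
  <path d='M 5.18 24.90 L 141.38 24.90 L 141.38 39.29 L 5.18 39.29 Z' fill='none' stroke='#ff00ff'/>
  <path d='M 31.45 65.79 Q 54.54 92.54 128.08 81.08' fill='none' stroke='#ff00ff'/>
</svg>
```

G21
G90
G0 X5.18 Y73.79
M4 S906
G01 X141.38 Y73.79 F757
G01 X141.38 Y59.40
G01 X5.18 Y59.40
G01 X5.18 Y73.79
M5
G0 X31.45 Y32.90
M4 S906
G01 X40.55 Y25.04 F757
G01 X52.45 Y19.31
G01 X67.15 Y15.70
G01 X84.66 Y14.22
G01 X104.97 Y14.85
G01 X128.08 Y17.61
M5
G0 X0.00 Y0.00

1 u = 1 mm; y_m = 98.69 − y.

[1] `<path>` rectangle, #ff00ff→cut S906 F757: (5.18,73.79) → (141.38,73.79) → (141.38,59.40) → (5.18,59.40) → (5.18,73.79) (closed)

[2] `<path>` quadratic bezier, #ff00ff→cut S906 F757: (31.45,32.90) → (40.55,25.04) → (52.45,19.31) → (67.15,15.70) → (84.66,14.22) → (104.97,14.85) → (128.08,17.61)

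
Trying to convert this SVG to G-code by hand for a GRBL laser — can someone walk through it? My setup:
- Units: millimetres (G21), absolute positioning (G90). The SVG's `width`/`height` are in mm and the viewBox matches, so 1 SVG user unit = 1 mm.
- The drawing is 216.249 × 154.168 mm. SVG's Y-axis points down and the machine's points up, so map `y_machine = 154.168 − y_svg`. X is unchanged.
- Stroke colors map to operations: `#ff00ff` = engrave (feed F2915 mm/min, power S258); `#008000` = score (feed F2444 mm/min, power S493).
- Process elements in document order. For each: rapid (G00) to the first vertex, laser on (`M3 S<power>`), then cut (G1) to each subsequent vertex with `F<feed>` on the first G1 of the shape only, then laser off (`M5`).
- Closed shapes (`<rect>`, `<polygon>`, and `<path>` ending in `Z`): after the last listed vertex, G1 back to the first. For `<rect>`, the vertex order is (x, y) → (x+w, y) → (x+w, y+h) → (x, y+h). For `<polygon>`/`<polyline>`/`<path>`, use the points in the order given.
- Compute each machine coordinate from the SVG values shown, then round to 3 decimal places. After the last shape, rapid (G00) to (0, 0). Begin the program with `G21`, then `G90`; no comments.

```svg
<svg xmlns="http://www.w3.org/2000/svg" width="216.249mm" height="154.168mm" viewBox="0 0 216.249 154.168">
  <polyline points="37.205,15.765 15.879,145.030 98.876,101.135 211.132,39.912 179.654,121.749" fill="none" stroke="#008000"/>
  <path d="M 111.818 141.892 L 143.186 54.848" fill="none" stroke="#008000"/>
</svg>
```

G21
G90
G00 X37.205 Y138.403
M3 S493
G1 X15.879 Y9.138 F2444
G1 X98.876 Y53.033
G1 X211.132 Y114.256
G1 X179.654 Y32.419
M5
G00 X111.818 Y12.276
M3 S493
G1 X143.186 Y99.320 F2444
M5
G00 X0.000 Y0.000

viewBox `0 0 216.249 154.168` with mm width/height → 1 unit = 1 mm. Flip: y_m = 154.168 − y_svg.

**Shape 1** — `<polyline>` open polyline, stroke `#008000` → score (S493, F2444). Machine vertices: (37.205,138.403) → (15.879,9.138) → (98.876,53.033) → (211.132,114.256) → (179.654,32.419). Open path.

**Shape 2** — `<path>` line segment, stroke `#008000` → score (S493, F2444). Machine vertices: (111.818,12.276) → (143.186,99.320). Open path.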